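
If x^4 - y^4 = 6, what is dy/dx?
Apply d/dx to both sides, remembering that y depends on x. Each occurrence of y therefore brings in a y' = dy/dx via the chain rule.

With F(x, y) equal to the left-hand side minus the right, differentiate F term by term:
  d/dx[x^4] = 4x^3
  d/dx[-y^4] = -4y^3·y'
  d/dx[-6] = 0
Adding these up, d/dx[F] = 0 becomes
  (4x^3) + (-4y^3)·y' = 0,
so isolating y',
  dy/dx = -(4x^3)/(-4y^3) = x^3/y^3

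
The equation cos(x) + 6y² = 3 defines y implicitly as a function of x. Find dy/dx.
Apply d/dx to both sides, remembering that y depends on x. Each occurrence of y therefore brings in a y' = dy/dx via the chain rule.

With F(x, y) equal to the left-hand side minus the right, differentiate F term by term:
  d/dx[6y^2] = 12y·y'
  d/dx[cos(x)] = -sin(x)
  d/dx[-3] = 0
Adding these up, d/dx[F] = 0 becomes
  (-sin(x)) + (12y)·y' = 0,
so isolating y',
  dy/dx = -(-sin(x))/(12y) = sin(x)/(12y)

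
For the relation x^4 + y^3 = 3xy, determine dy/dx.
Differentiate the relation implicitly: treat y = y(x) and apply the chain rule, so every y-derivative picks up a y' = dy/dx factor.

With everything moved to the left-hand side, differentiate term by term:
  d/dx[x^4] = 4x^3
  d/dx[-3xy] = -3x·y' - 3y
  d/dx[y^3] = 3y^2·y'

Separating the contributions that come from x directly and those that come through y:
  without y':      4x^3 - 3y
  multiplying y':  -3x + 3y^2

so (4x^3 - 3y) + (-3x + 3y^2)·y' = 0, and therefore
  dy/dx = -(4x^3 - 3y)/(-3x + 3y^2) = (4x^3/3 - y)/(x - y^2)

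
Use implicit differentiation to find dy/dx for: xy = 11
Take d/dx of both sides. Since y is implicitly a function of x, the chain rule attaches a y' = dy/dx factor whenever we differentiate through y.

Set F(x, y) = (left side) − (right side), so the curve is F = 0. Differentiating each term of F:
  d/dx[xy] = x·y' + y
  d/dx[-11] = 0

Collecting, the y'-free part is the partial derivative in x and the y' coefficient is the partial derivative in y:
  ∂F/∂x = y
  ∂F/∂y = x

so d/dx[F(x, y(x))] = ∂F/∂x + (∂F/∂y)·y' = 0. Rearranging,
  dy/dx = -(∂F/∂x)/(∂F/∂y) = -(y)/(x) = -y/x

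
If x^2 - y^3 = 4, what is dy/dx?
Take d/dx of both sides. Since y is implicitly a function of x, the chain rule attaches a y' = dy/dx factor whenever we differentiate through y.

Set F(x, y) = (left side) − (right side), so the curve is F = 0. Differentiating each term of F:
  d/dx[x^2] = 2x
  d/dx[-y^3] = -3y^2·y'
  d/dx[-4] = 0

Collecting, the y'-free part is the partial derivative in x and the y' coefficient is the partial derivative in y:
  ∂F/∂x = 2x
  ∂F/∂y = -3y^2

so d/dx[F(x, y(x))] = ∂F/∂x + (∂F/∂y)·y' = 0. Rearranging,
  dy/dx = -(∂F/∂x)/(∂F/∂y) = -(2x)/(-3y^2) = 2x/(3y^2)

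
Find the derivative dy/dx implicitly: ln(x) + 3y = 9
Take d/dx of both sides. Since y is implicitly a function of x, the chain rule attaches a y' = dy/dx factor whenever we differentiate through y.

Set F(x, y) = (left side) − (right side), so the curve is F = 0. Differentiating each term of F:
  d/dx[3y] = 3·y'
  d/dx[ln(x)] = 1/x
  d/dx[-9] = 0

Collecting, the y'-free part is the partial derivative in x and the y' coefficient is the partial derivative in y:
  ∂F/∂x = 1/x
  ∂F/∂y = 3

so d/dx[F(x, y(x))] = ∂F/∂x + (∂F/∂y)·y' = 0. Rearranging,
  dy/dx = -(∂F/∂x)/(∂F/∂y) = -(1/x)/(3) = -1/(3x)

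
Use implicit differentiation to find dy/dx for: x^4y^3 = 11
Apply d/dx to both sides, remembering that y depends on x. Each occurrence of y therefore brings in a y' = dy/dx via the chain rule.

With F(x, y) equal to the left-hand side minus the right, differentiate F term by term:
  d/dx[x^4y^3] = 3x^4y^2·y' + 4x^3y^3
  d/dx[-11] = 0
Adding these up, d/dx[F] = 0 becomes
  (4x^3y^3) + (3x^4y^2)·y' = 0,
so isolating y',
  dy/dx = -(4x^3y^3)/(3x^4y^2) = -4y/(3x)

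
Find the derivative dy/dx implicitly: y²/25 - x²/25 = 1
Differentiate both sides with respect to x, treating y as y(x). By the chain rule, any term containing y contributes a factor of y' = dy/dx when we differentiate it.

Move every term to one side and write the relation as F(x, y) = 0. Term by term,
  d/dx[-x^2/25] = -2x/25
  d/dx[y^2/25] = 2y·y'/25
  d/dx[-1] = 0

The pieces without y' make up ∂F/∂x and the coefficient of y' is ∂F/∂y:
  ∂F/∂x = -2x/25,
  ∂F/∂y = 2y/25.

Since d/dx[F] = ∂F/∂x + (∂F/∂y)·y' = 0, solve for y':
  (∂F/∂y)·y' = -∂F/∂x
  dy/dx = -(∂F/∂x)/(∂F/∂y) = -(-2x/25)/(2y/25) = x/y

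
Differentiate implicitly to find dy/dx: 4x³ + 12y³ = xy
Differentiate both sides with respect to x, treating y as y(x). By the chain rule, any term containing y contributes a factor of y' = dy/dx when we differentiate it.

Move every term to one side and write the relation as F(x, y) = 0. Term by term,
  d/dx[4x^3] = 12x^2
  d/dx[-xy] = -x·y' - y
  d/dx[12y^3] = 36y^2·y'

The pieces without y' make up ∂F/∂x and the coefficient of y' is ∂F/∂y:
  ∂F/∂x = 12x^2 - y,
  ∂F/∂y = -x + 36y^2.

Since d/dx[F] = ∂F/∂x + (∂F/∂y)·y' = 0, solve for y':
  (∂F/∂y)·y' = -∂F/∂x
  dy/dx = -(∂F/∂x)/(∂F/∂y) = -(12x^2 - y)/(-x + 36y^2) = (12x^2 - y)/(x - 36y^2)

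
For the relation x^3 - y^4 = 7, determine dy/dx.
Differentiate both sides with respect to x, treating y as y(x). By the chain rule, any term containing y contributes a factor of y' = dy/dx when we differentiate it.

Move every term to one side and write the relation as F(x, y) = 0. Term by term,
  d/dx[x^3] = 3x^2
  d/dx[-y^4] = -4y^3·y'
  d/dx[-7] = 0

The pieces without y' make up ∂F/∂x and the coefficient of y' is ∂F/∂y:
  ∂F/∂x = 3x^2,
  ∂F/∂y = -4y^3.

Since d/dx[F] = ∂F/∂x + (∂F/∂y)·y' = 0, solve for y':
  (∂F/∂y)·y' = -∂F/∂x
  dy/dx = -(∂F/∂x)/(∂F/∂y) = -(3x^2)/(-4y^3) = 3x^2/(4y^3)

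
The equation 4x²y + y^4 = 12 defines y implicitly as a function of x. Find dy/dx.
Differentiate both sides with respect to x, treating y as y(x). By the chain rule, any term containing y contributes a factor of y' = dy/dx when we differentiate it.

Move every term to one side and write the relation as F(x, y) = 0. Term by term,
  d/dx[4x^2y] = 4x^2·y' + 8xy
  d/dx[y^4] = 4y^3·y'
  d/dx[-12] = 0

The pieces without y' make up ∂F/∂x and the coefficient of y' is ∂F/∂y:
  ∂F/∂x = 8xy,
  ∂F/∂y = 4x^2 + 4y^3.

Since d/dx[F] = ∂F/∂x + (∂F/∂y)·y' = 0, solve for y':
  (∂F/∂y)·y' = -∂F/∂x
  dy/dx = -(∂F/∂x)/(∂F/∂y) = -(8xy)/(4x^2 + 4y^3) = -2xy/(x^2 + y^3)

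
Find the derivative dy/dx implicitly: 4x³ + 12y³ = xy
Differentiate both sides with respect to x, treating y as y(x). By the chain rule, any term containing y contributes a factor of y' = dy/dx when we differentiate it.

Move every term to one side and write the relation as F(x, y) = 0. Term by term,
  d/dx[4x^3] = 12x^2
  d/dx[-xy] = -x·y' - y
  d/dx[12y^3] = 36y^2·y'

The pieces without y' make up ∂F/∂x and the coefficient of y' is ∂F/∂y:
  ∂F/∂x = 12x^2 - y,
  ∂F/∂y = -x + 36y^2.

Since d/dx[F] = ∂F/∂x + (∂F/∂y)·y' = 0, solve for y':
  (∂F/∂y)·y' = -∂F/∂x
  dy/dx = -(∂F/∂x)/(∂F/∂y) = -(12x^2 - y)/(-x + 36y^2) = (12x^2 - y)/(x - 36y^2)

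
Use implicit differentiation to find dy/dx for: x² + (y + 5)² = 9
Differentiate the relation implicitly: treat y = y(x) and apply the chain rule, so every y-derivative picks up a y' = dy/dx factor.

With everything moved to the left-hand side, differentiate term by term:
  d/dx[x^2] = 2x
  d/dx[(y + 5)^2] = 2·y'(y + 5)
  d/dx[-9] = 0

Separating the contributions that come from x directly and those that come through y:
  without y':      2x
  multiplying y':  2y + 10

so (2x) + (2y + 10)·y' = 0, and therefore
  dy/dx = -(2x)/(2y + 10) = -x/(y + 5)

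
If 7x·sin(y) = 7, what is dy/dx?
Apply d/dx to both sides, remembering that y depends on x. Each occurrence of y therefore brings in a y' = dy/dx via the chain rule.

With F(x, y) equal to the left-hand side minus the right, differentiate F term by term:
  d/dx[7x·sin(y)] = 7x·y'·cos(y) + 7sin(y)
  d/dx[-7] = 0
Adding these up, d/dx[F] = 0 becomes
  (7sin(y)) + (7x·cos(y))·y' = 0,
so isolating y',
  dy/dx = -(7sin(y))/(7x·cos(y)) = -tan(y)/x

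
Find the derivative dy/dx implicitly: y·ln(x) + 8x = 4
Apply d/dx to both sides, remembering that y depends on x. Each occurrence of y therefore brings in a y' = dy/dx via the chain rule.

With F(x, y) equal to the left-hand side minus the right, differentiate F term by term:
  d/dx[8x] = 8
  d/dx[y·ln(x)] = y'·ln(x) + y/x
  d/dx[-4] = 0
Adding these up, d/dx[F] = 0 becomes
  (8 + y/x) + (ln(x))·y' = 0,
so isolating y',
  dy/dx = -(8 + y/x)/(ln(x))
        = -((8x + y)/x)/(ln(x)) = (-8x - y)/(x·ln(x))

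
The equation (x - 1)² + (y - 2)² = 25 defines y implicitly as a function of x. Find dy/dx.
Differentiate the relation implicitly: treat y = y(x) and apply the chain rule, so every y-derivative picks up a y' = dy/dx factor.

With everything moved to the left-hand side, differentiate term by term:
  d/dx[(x - 1)^2] = 2x - 2
  d/dx[(y - 2)^2] = 2·y'(y - 2)
  d/dx[-25] = 0

Separating the contributions that come from x directly and those that come through y:
  without y':      2x - 2
  multiplying y':  2y - 4

so (2x - 2) + (2y - 4)·y' = 0, and therefore
  dy/dx = -(2x - 2)/(2y - 4) = (1 - x)/(y - 2)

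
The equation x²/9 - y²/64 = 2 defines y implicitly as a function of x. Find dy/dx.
Differentiate both sides with respect to x, treating y as y(x). By the chain rule, any term containing y contributes a factor of y' = dy/dx when we differentiate it.

Move every term to one side and write the relation as F(x, y) = 0. Term by term,
  d/dx[x^2/9] = 2x/9
  d/dx[-y^2/64] = -y·y'/32
  d/dx[-2] = 0

The pieces without y' make up ∂F/∂x and the coefficient of y' is ∂F/∂y:
  ∂F/∂x = 2x/9,
  ∂F/∂y = -y/32.

Since d/dx[F] = ∂F/∂x + (∂F/∂y)·y' = 0, solve for y':
  (∂F/∂y)·y' = -∂F/∂x
  dy/dx = -(∂F/∂x)/(∂F/∂y) = -(2x/9)/(-y/32) = 64x/(9y)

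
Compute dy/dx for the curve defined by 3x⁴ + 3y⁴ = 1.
Differentiate the relation implicitly: treat y = y(x) and apply the chain rule, so every y-derivative picks up a y' = dy/dx factor.

With everything moved to the left-hand side, differentiate term by term:
  d/dx[3x^4] = 12x^3
  d/dx[3y^4] = 12y^3·y'
  d/dx[-1] = 0

Separating the contributions that come from x directly and those that come through y:
  without y':      12x^3
  multiplying y':  12y^3

so (12x^3) + (12y^3)·y' = 0, and therefore
  dy/dx = -(12x^3)/(12y^3) = -x^3/y^3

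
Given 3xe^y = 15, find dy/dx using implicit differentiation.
Apply d/dx to both sides, remembering that y depends on x. Each occurrence of y therefore brings in a y' = dy/dx via the chain rule.

With F(x, y) equal to the left-hand side minus the right, differentiate F term by term:
  d/dx[3x·e^(y)] = 3x·y'·e^(y) + 3e^(y)
  d/dx[-15] = 0
Adding these up, d/dx[F] = 0 becomes
  (3e^(y)) + (3x·e^(y))·y' = 0,
so isolating y',
  dy/dx = -(3e^(y))/(3x·e^(y)) = -1/x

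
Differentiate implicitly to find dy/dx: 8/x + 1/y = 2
Differentiate the relation implicitly: treat y = y(x) and apply the chain rule, so every y-derivative picks up a y' = dy/dx factor.

With everything moved to the left-hand side, differentiate term by term:
  d/dx[1/y] = -y'/y^2
  d/dx[8/x] = -8/x^2
  d/dx[-2] = 0

Separating the contributions that come from x directly and those that come through y:
  without y':      -8/x^2
  multiplying y':  -1/y^2

so (-8/x^2) + (-1/y^2)·y' = 0, and therefore
  dy/dx = -(-8/x^2)/(-1/y^2) = -8y^2/x^2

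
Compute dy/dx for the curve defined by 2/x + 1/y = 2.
Differentiate both sides with respect to x, treating y as y(x). By the chain rule, any term containing y contributes a factor of y' = dy/dx when we differentiate it.

Move every term to one side and write the relation as F(x, y) = 0. Term by term,
  d/dx[1/y] = -y'/y^2
  d/dx[2/x] = -2/x^2
  d/dx[-2] = 0

The pieces without y' make up ∂F/∂x and the coefficient of y' is ∂F/∂y:
  ∂F/∂x = -2/x^2,
  ∂F/∂y = -1/y^2.

Since d/dx[F] = ∂F/∂x + (∂F/∂y)·y' = 0, solve for y':
  (∂F/∂y)·y' = -∂F/∂x
  dy/dx = -(∂F/∂x)/(∂F/∂y) = -(-2/x^2)/(-1/y^2) = -2y^2/x^2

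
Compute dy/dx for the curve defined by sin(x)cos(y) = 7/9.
Differentiate the relation implicitly: treat y = y(x) and apply the chain rule, so every y-derivative picks up a y' = dy/dx factor.

With everything moved to the left-hand side, differentiate term by term:
  d/dx[sin(x)·cos(y)] = -y'·sin(x)·sin(y) + cos(x)·cos(y)
  d/dx[-7/9] = 0

Separating the contributions that come from x directly and those that come through y:
  without y':      cos(x)·cos(y)
  multiplying y':  -sin(x)·sin(y)

so (cos(x)·cos(y)) + (-sin(x)·sin(y))·y' = 0, and therefore
  dy/dx = -(cos(x)·cos(y))/(-sin(x)·sin(y)) = 1/(tan(x)·tan(y))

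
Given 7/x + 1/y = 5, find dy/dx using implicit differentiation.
Take d/dx of both sides. Since y is implicitly a function of x, the chain rule attaches a y' = dy/dx factor whenever we differentiate through y.

Set F(x, y) = (left side) − (right side), so the curve is F = 0. Differentiating each term of F:
  d/dx[1/y] = -y'/y^2
  d/dx[7/x] = -7/x^2
  d/dx[-5] = 0

Collecting, the y'-free part is the partial derivative in x and the y' coefficient is the partial derivative in y:
  ∂F/∂x = -7/x^2
  ∂F/∂y = -1/y^2

so d/dx[F(x, y(x))] = ∂F/∂x + (∂F/∂y)·y' = 0. Rearranging,
  dy/dx = -(∂F/∂x)/(∂F/∂y) = -(-7/x^2)/(-1/y^2) = -7y^2/x^2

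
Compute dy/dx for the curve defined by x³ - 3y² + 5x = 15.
Apply d/dx to both sides, remembering that y depends on x. Each occurrence of y therefore brings in a y' = dy/dx via the chain rule.

With F(x, y) equal to the left-hand side minus the right, differentiate F term by term:
  d/dx[x^3] = 3x^2
  d/dx[5x] = 5
  d/dx[-3y^2] = -6y·y'
  d/dx[-15] = 0
Adding these up, d/dx[F] = 0 becomes
  (3x^2 + 5) + (-6y)·y' = 0,
so isolating y',
  dy/dx = -(3x^2 + 5)/(-6y) = (3x^2 + 5)/(6y)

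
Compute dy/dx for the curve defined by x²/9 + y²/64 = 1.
Differentiate both sides with respect to x, treating y as y(x). By the chain rule, any term containing y contributes a factor of y' = dy/dx when we differentiate it.

Move every term to one side and write the relation as F(x, y) = 0. Term by term,
  d/dx[x^2/9] = 2x/9
  d/dx[y^2/64] = y·y'/32
  d/dx[-1] = 0

The pieces without y' make up ∂F/∂x and the coefficient of y' is ∂F/∂y:
  ∂F/∂x = 2x/9,
  ∂F/∂y = y/32.

Since d/dx[F] = ∂F/∂x + (∂F/∂y)·y' = 0, solve for y':
  (∂F/∂y)·y' = -∂F/∂x
  dy/dx = -(∂F/∂x)/(∂F/∂y) = -(2x/9)/(y/32) = -64x/(9y)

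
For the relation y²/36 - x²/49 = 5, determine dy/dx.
Differentiate both sides with respect to x, treating y as y(x). By the chain rule, any term containing y contributes a factor of y' = dy/dx when we differentiate it.

Move every term to one side and write the relation as F(x, y) = 0. Term by term,
  d/dx[-x^2/49] = -2x/49
  d/dx[y^2/36] = y·y'/18
  d/dx[-5] = 0

The pieces without y' make up ∂F/∂x and the coefficient of y' is ∂F/∂y:
  ∂F/∂x = -2x/49,
  ∂F/∂y = y/18.

Since d/dx[F] = ∂F/∂x + (∂F/∂y)·y' = 0, solve for y':
  (∂F/∂y)·y' = -∂F/∂x
  dy/dx = -(∂F/∂x)/(∂F/∂y) = -(-2x/49)/(y/18) = 36x/(49y)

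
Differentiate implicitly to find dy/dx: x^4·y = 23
Apply d/dx to both sides, remembering that y depends on x. Each occurrence of y therefore brings in a y' = dy/dx via the chain rule.

With F(x, y) equal to the left-hand side minus the right, differentiate F term by term:
  d/dx[x^4y] = x^4·y' + 4x^3y
  d/dx[-23] = 0
Adding these up, d/dx[F] = 0 becomes
  (4x^3y) + (x^4)·y' = 0,
so isolating y',
  dy/dx = -(4x^3y)/(x^4) = -4y/x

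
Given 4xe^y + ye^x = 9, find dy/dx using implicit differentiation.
Take d/dx of both sides. Since y is implicitly a function of x, the chain rule attaches a y' = dy/dx factor whenever we differentiate through y.

Set F(x, y) = (left side) − (right side), so the curve is F = 0. Differentiating each term of F:
  d/dx[4x·e^(y)] = 4x·y'·e^(y) + 4e^(y)
  d/dx[y·e^(x)] = y·e^(x) + y'·e^(x)
  d/dx[-9] = 0

Collecting, the y'-free part is the partial derivative in x and the y' coefficient is the partial derivative in y:
  ∂F/∂x = y·e^(x) + 4e^(y)
  ∂F/∂y = 4x·e^(y) + e^(x)

so d/dx[F(x, y(x))] = ∂F/∂x + (∂F/∂y)·y' = 0. Rearranging,
  dy/dx = -(∂F/∂x)/(∂F/∂y) = -(y·e^(x) + 4e^(y))/(4x·e^(y) + e^(x)) = (-y·e^(x) - 4e^(y))/(4x·e^(y) + e^(x))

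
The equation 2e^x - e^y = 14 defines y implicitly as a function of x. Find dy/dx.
Differentiate both sides with respect to x, treating y as y(x). By the chain rule, any term containing y contributes a factor of y' = dy/dx when we differentiate it.

Move every term to one side and write the relation as F(x, y) = 0. Term by term,
  d/dx[2e^(x)] = 2e^(x)
  d/dx[-e^(y)] = -y'·e^(y)
  d/dx[-14] = 0

The pieces without y' make up ∂F/∂x and the coefficient of y' is ∂F/∂y:
  ∂F/∂x = 2e^(x),
  ∂F/∂y = -e^(y).

Since d/dx[F] = ∂F/∂x + (∂F/∂y)·y' = 0, solve for y':
  (∂F/∂y)·y' = -∂F/∂x
  dy/dx = -(∂F/∂x)/(∂F/∂y) = -(2e^(x))/(-e^(y)) = 2e^(x - y)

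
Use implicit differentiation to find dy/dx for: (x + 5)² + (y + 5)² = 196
Take d/dx of both sides. Since y is implicitly a function of x, the chain rule attaches a y' = dy/dx factor whenever we differentiate through y.

Set F(x, y) = (left side) − (right side), so the curve is F = 0. Differentiating each term of F:
  d/dx[(x + 5)^2] = 2x + 10
  d/dx[(y + 5)^2] = 2·y'(y + 5)
  d/dx[-196] = 0

Collecting, the y'-free part is the partial derivative in x and the y' coefficient is the partial derivative in y:
  ∂F/∂x = 2x + 10
  ∂F/∂y = 2y + 10

so d/dx[F(x, y(x))] = ∂F/∂x + (∂F/∂y)·y' = 0. Rearranging,
  dy/dx = -(∂F/∂x)/(∂F/∂y) = -(2x + 10)/(2y + 10) = (-x - 5)/(y + 5)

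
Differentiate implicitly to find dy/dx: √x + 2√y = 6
Take d/dx of both sides. Since y is implicitly a function of x, the chain rule attaches a y' = dy/dx factor whenever we differentiate through y.

Set F(x, y) = (left side) − (right side), so the curve is F = 0. Differentiating each term of F:
  d/dx[√(x)] = 1/(2√(x))
  d/dx[2√(y)] = y'/√(y)
  d/dx[-6] = 0

Collecting, the y'-free part is the partial derivative in x and the y' coefficient is the partial derivative in y:
  ∂F/∂x = 1/(2√(x))
  ∂F/∂y = 1/√(y)

so d/dx[F(x, y(x))] = ∂F/∂x + (∂F/∂y)·y' = 0. Rearranging,
  dy/dx = -(∂F/∂x)/(∂F/∂y) = -(1/(2√(x)))/(1/√(y)) = -√(y)/(2√(x))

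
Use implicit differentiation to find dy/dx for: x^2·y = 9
Apply d/dx to both sides, remembering that y depends on x. Each occurrence of y therefore brings in a y' = dy/dx via the chain rule.

With F(x, y) equal to the left-hand side minus the right, differentiate F term by term:
  d/dx[x^2y] = x^2·y' + 2xy
  d/dx[-9] = 0
Adding these up, d/dx[F] = 0 becomes
  (2xy) + (x^2)·y' = 0,
so isolating y',
  dy/dx = -(2xy)/(x^2) = -2y/x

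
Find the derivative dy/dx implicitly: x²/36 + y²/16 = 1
Differentiate the relation implicitly: treat y = y(x) and apply the chain rule, so every y-derivative picks up a y' = dy/dx factor.

With everything moved to the left-hand side, differentiate term by term:
  d/dx[x^2/36] = x/18
  d/dx[y^2/16] = y·y'/8
  d/dx[-1] = 0

Separating the contributions that come from x directly and those that come through y:
  without y':      x/18
  multiplying y':  y/8

so (x/18) + (y/8)·y' = 0, and therefore
  dy/dx = -(x/18)/(y/8) = -4x/(9y)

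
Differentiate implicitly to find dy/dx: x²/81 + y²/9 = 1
Take d/dx of both sides. Since y is implicitly a function of x, the chain rule attaches a y' = dy/dx factor whenever we differentiate through y.

Set F(x, y) = (left side) − (right side), so the curve is F = 0. Differentiating each term of F:
  d/dx[x^2/81] = 2x/81
  d/dx[y^2/9] = 2y·y'/9
  d/dx[-1] = 0

Collecting, the y'-free part is the partial derivative in x and the y' coefficient is the partial derivative in y:
  ∂F/∂x = 2x/81
  ∂F/∂y = 2y/9

so d/dx[F(x, y(x))] = ∂F/∂x + (∂F/∂y)·y' = 0. Rearranging,
  dy/dx = -(∂F/∂x)/(∂F/∂y) = -(2x/81)/(2y/9) = -x/(9y)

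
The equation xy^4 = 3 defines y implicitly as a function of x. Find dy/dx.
Take d/dx of both sides. Since y is implicitly a function of x, the chain rule attaches a y' = dy/dx factor whenever we differentiate through y.

Set F(x, y) = (left side) − (right side), so the curve is F = 0. Differentiating each term of F:
  d/dx[xy^4] = 4xy^3·y' + y^4
  d/dx[-3] = 0

Collecting, the y'-free part is the partial derivative in x and the y' coefficient is the partial derivative in y:
  ∂F/∂x = y^4
  ∂F/∂y = 4xy^3

so d/dx[F(x, y(x))] = ∂F/∂x + (∂F/∂y)·y' = 0. Rearranging,
  dy/dx = -(∂F/∂x)/(∂F/∂y) = -(y^4)/(4xy^3) = -y/(4x)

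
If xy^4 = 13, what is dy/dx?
Apply d/dx to both sides, remembering that y depends on x. Each occurrence of y therefore brings in a y' = dy/dx via the chain rule.

With F(x, y) equal to the left-hand side minus the right, differentiate F term by term:
  d/dx[xy^4] = 4xy^3·y' + y^4
  d/dx[-13] = 0
Adding these up, d/dx[F] = 0 becomes
  (y^4) + (4xy^3)·y' = 0,
so isolating y',
  dy/dx = -(y^4)/(4xy^3) = -y/(4x)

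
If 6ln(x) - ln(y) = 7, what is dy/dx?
Apply d/dx to both sides, remembering that y depends on x. Each occurrence of y therefore brings in a y' = dy/dx via the chain rule.

With F(x, y) equal to the left-hand side minus the right, differentiate F term by term:
  d/dx[6ln(x)] = 6/x
  d/dx[-ln(y)] = -y'/y
  d/dx[-7] = 0
Adding these up, d/dx[F] = 0 becomes
  (6/x) + (-1/y)·y' = 0,
so isolating y',
  dy/dx = -(6/x)/(-1/y) = 6y/x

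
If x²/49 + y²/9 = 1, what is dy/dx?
Take d/dx of both sides. Since y is implicitly a function of x, the chain rule attaches a y' = dy/dx factor whenever we differentiate through y.

Set F(x, y) = (left side) − (right side), so the curve is F = 0. Differentiating each term of F:
  d/dx[x^2/49] = 2x/49
  d/dx[y^2/9] = 2y·y'/9
  d/dx[-1] = 0

Collecting, the y'-free part is the partial derivative in x and the y' coefficient is the partial derivative in y:
  ∂F/∂x = 2x/49
  ∂F/∂y = 2y/9

so d/dx[F(x, y(x))] = ∂F/∂x + (∂F/∂y)·y' = 0. Rearranging,
  dy/dx = -(∂F/∂x)/(∂F/∂y) = -(2x/49)/(2y/9) = -9x/(49y)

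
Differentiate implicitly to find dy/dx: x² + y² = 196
Apply d/dx to both sides, remembering that y depends on x. Each occurrence of y therefore brings in a y' = dy/dx via the chain rule.

With F(x, y) equal to the left-hand side minus the right, differentiate F term by term:
  d/dx[x^2] = 2x
  d/dx[y^2] = 2y·y'
  d/dx[-196] = 0
Adding these up, d/dx[F] = 0 becomes
  (2x) + (2y)·y' = 0,
so isolating y',
  dy/dx = -(2x)/(2y) = -x/y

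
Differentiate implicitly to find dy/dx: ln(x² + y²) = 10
Apply d/dx to both sides, remembering that y depends on x. Each occurrence of y therefore brings in a y' = dy/dx via the chain rule.

With F(x, y) equal to the left-hand side minus the right, differentiate F term by term:
  d/dx[ln(x^2 + y^2)] = (2x + 2y·y')/(x^2 + y^2)
  d/dx[-10] = 0
Adding these up, d/dx[F] = 0 becomes
  (2x/(x^2 + y^2)) + (2y/(x^2 + y^2))·y' = 0,
so isolating y',
  dy/dx = -(2x/(x^2 + y^2))/(2y/(x^2 + y^2)) = -x/y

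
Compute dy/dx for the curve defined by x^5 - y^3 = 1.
Apply d/dx to both sides, remembering that y depends on x. Each occurrence of y therefore brings in a y' = dy/dx via the chain rule.

With F(x, y) equal to the left-hand side minus the right, differentiate F term by term:
  d/dx[x^5] = 5x^4
  d/dx[-y^3] = -3y^2·y'
  d/dx[-1] = 0
Adding these up, d/dx[F] = 0 becomes
  (5x^4) + (-3y^2)·y' = 0,
so isolating y',
  dy/dx = -(5x^4)/(-3y^2) = 5x^4/(3y^2)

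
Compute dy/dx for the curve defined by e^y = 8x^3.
Apply d/dx to both sides, remembering that y depends on x. Each occurrence of y therefore brings in a y' = dy/dx via the chain rule.

With F(x, y) equal to the left-hand side minus the right, differentiate F term by term:
  d/dx[-8x^3] = -24x^2
  d/dx[e^(y)] = y'·e^(y)
Adding these up, d/dx[F] = 0 becomes
  (-24x^2) + (e^(y))·y' = 0,
so isolating y',
  dy/dx = -(-24x^2)/(e^(y)) = 24x^2e^(-y)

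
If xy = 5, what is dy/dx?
Differentiate the relation implicitly: treat y = y(x) and apply the chain rule, so every y-derivative picks up a y' = dy/dx factor.

With everything moved to the left-hand side, differentiate term by term:
  d/dx[xy] = x·y' + y
  d/dx[-5] = 0

Separating the contributions that come from x directly and those that come through y:
  without y':      y
  multiplying y':  x

so (y) + (x)·y' = 0, and therefore
  dy/dx = -(y)/(x) = -y/x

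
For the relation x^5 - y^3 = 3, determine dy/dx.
Apply d/dx to both sides, remembering that y depends on x. Each occurrence of y therefore brings in a y' = dy/dx via the chain rule.

With F(x, y) equal to the left-hand side minus the right, differentiate F term by term:
  d/dx[x^5] = 5x^4
  d/dx[-y^3] = -3y^2·y'
  d/dx[-3] = 0
Adding these up, d/dx[F] = 0 becomes
  (5x^4) + (-3y^2)·y' = 0,
so isolating y',
  dy/dx = -(5x^4)/(-3y^2) = 5x^4/(3y^2)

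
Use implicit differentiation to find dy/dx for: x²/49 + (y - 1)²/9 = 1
Differentiate the relation implicitly: treat y = y(x) and apply the chain rule, so every y-derivative picks up a y' = dy/dx factor.

With everything moved to the left-hand side, differentiate term by term:
  d/dx[x^2/49] = 2x/49
  d/dx[(y - 1)^2/9] = 2·y'(y - 1)/9
  d/dx[-1] = 0

Separating the contributions that come from x directly and those that come through y:
  without y':      2x/49
  multiplying y':  2y/9 - 2/9

so (2x/49) + (2y/9 - 2/9)·y' = 0, and therefore
  dy/dx = -(2x/49)/(2y/9 - 2/9)
        = -(2x/49)/(2(y - 1)/9) = -9x/(49y - 49)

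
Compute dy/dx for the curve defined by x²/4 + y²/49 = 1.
Apply d/dx to both sides, remembering that y depends on x. Each occurrence of y therefore brings in a y' = dy/dx via the chain rule.

With F(x, y) equal to the left-hand side minus the right, differentiate F term by term:
  d/dx[x^2/4] = x/2
  d/dx[y^2/49] = 2y·y'/49
  d/dx[-1] = 0
Adding these up, d/dx[F] = 0 becomes
  (x/2) + (2y/49)·y' = 0,
so isolating y',
  dy/dx = -(x/2)/(2y/49) = -49x/(4y)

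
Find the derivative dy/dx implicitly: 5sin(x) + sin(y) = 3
Differentiate both sides with respect to x, treating y as y(x). By the chain rule, any term containing y contributes a factor of y' = dy/dx when we differentiate it.

Move every term to one side and write the relation as F(x, y) = 0. Term by term,
  d/dx[5sin(x)] = 5cos(x)
  d/dx[sin(y)] = y'·cos(y)
  d/dx[-3] = 0

The pieces without y' make up ∂F/∂x and the coefficient of y' is ∂F/∂y:
  ∂F/∂x = 5cos(x),
  ∂F/∂y = cos(y).

Since d/dx[F] = ∂F/∂x + (∂F/∂y)·y' = 0, solve for y':
  (∂F/∂y)·y' = -∂F/∂x
  dy/dx = -(∂F/∂x)/(∂F/∂y) = -(5cos(x))/(cos(y)) = -5cos(x)/cos(y)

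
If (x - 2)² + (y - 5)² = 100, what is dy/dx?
Take d/dx of both sides. Since y is implicitly a function of x, the chain rule attaches a y' = dy/dx factor whenever we differentiate through y.

Set F(x, y) = (left side) − (right side), so the curve is F = 0. Differentiating each term of F:
  d/dx[(x - 2)^2] = 2x - 4
  d/dx[(y - 5)^2] = 2·y'(y - 5)
  d/dx[-100] = 0

Collecting, the y'-free part is the partial derivative in x and the y' coefficient is the partial derivative in y:
  ∂F/∂x = 2x - 4
  ∂F/∂y = 2y - 10

so d/dx[F(x, y(x))] = ∂F/∂x + (∂F/∂y)·y' = 0. Rearranging,
  dy/dx = -(∂F/∂x)/(∂F/∂y) = -(2x - 4)/(2y - 10) = (2 - x)/(y - 5)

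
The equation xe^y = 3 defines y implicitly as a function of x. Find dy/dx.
Differentiate the relation implicitly: treat y = y(x) and apply the chain rule, so every y-derivative picks up a y' = dy/dx factor.

With everything moved to the left-hand side, differentiate term by term:
  d/dx[x·e^(y)] = x·y'·e^(y) + e^(y)
  d/dx[-3] = 0

Separating the contributions that come from x directly and those that come through y:
  without y':      e^(y)
  multiplying y':  x·e^(y)

so (e^(y)) + (x·e^(y))·y' = 0, and therefore
  dy/dx = -(e^(y))/(x·e^(y)) = -1/x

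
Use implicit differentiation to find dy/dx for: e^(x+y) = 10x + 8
Differentiate both sides with respect to x, treating y as y(x). By the chain rule, any term containing y contributes a factor of y' = dy/dx when we differentiate it.

Move every term to one side and write the relation as F(x, y) = 0. Term by term,
  d/dx[-10x] = -10
  d/dx[e^(x + y)] = (y' + 1)·e^(x + y)
  d/dx[-8] = 0

The pieces without y' make up ∂F/∂x and the coefficient of y' is ∂F/∂y:
  ∂F/∂x = e^(x + y) - 10,
  ∂F/∂y = e^(x + y).

Since d/dx[F] = ∂F/∂x + (∂F/∂y)·y' = 0, solve for y':
  (∂F/∂y)·y' = -∂F/∂x
  dy/dx = -(∂F/∂x)/(∂F/∂y) = -(e^(x + y) - 10)/(e^(x + y)) = 10e^(-x - y) - 1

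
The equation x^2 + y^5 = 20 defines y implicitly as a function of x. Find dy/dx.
Differentiate the relation implicitly: treat y = y(x) and apply the chain rule, so every y-derivative picks up a y' = dy/dx factor.

With everything moved to the left-hand side, differentiate term by term:
  d/dx[x^2] = 2x
  d/dx[y^5] = 5y^4·y'
  d/dx[-20] = 0

Separating the contributions that come from x directly and those that come through y:
  without y':      2x
  multiplying y':  5y^4

so (2x) + (5y^4)·y' = 0, and therefore
  dy/dx = -(2x)/(5y^4) = -2x/(5y^4)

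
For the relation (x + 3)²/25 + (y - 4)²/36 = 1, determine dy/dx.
Differentiate the relation implicitly: treat y = y(x) and apply the chain rule, so every y-derivative picks up a y' = dy/dx factor.

With everything moved to the left-hand side, differentiate term by term:
  d/dx[(x + 3)^2/25] = 2x/25 + 6/25
  d/dx[(y - 4)^2/36] = y'(y - 4)/18
  d/dx[-1] = 0

Separating the contributions that come from x directly and those that come through y:
  without y':      2x/25 + 6/25
  multiplying y':  y/18 - 2/9

so (2x/25 + 6/25) + (y/18 - 2/9)·y' = 0, and therefore
  dy/dx = -(2x/25 + 6/25)/(y/18 - 2/9)
        = -(2(x + 3)/25)/((y - 4)/18) = 36(-x - 3)/(25(y - 4))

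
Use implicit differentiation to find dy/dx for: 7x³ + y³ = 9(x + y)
Apply d/dx to both sides, remembering that y depends on x. Each occurrence of y therefore brings in a y' = dy/dx via the chain rule.

With F(x, y) equal to the left-hand side minus the right, differentiate F term by term:
  d/dx[7x^3] = 21x^2
  d/dx[-9x] = -9
  d/dx[y^3] = 3y^2·y'
  d/dx[-9y] = -9·y'
Adding these up, d/dx[F] = 0 becomes
  (21x^2 - 9) + (3y^2 - 9)·y' = 0,
so isolating y',
  dy/dx = -(21x^2 - 9)/(3y^2 - 9) = (3 - 7x^2)/(y^2 - 3)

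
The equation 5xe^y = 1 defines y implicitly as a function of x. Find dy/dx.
Differentiate the relation implicitly: treat y = y(x) and apply the chain rule, so every y-derivative picks up a y' = dy/dx factor.

With everything moved to the left-hand side, differentiate term by term:
  d/dx[5x·e^(y)] = 5x·y'·e^(y) + 5e^(y)
  d/dx[-1] = 0

Separating the contributions that come from x directly and those that come through y:
  without y':      5e^(y)
  multiplying y':  5x·e^(y)

so (5e^(y)) + (5x·e^(y))·y' = 0, and therefore
  dy/dx = -(5e^(y))/(5x·e^(y)) = -1/x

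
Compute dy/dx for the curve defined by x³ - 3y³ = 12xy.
Differentiate both sides with respect to x, treating y as y(x). By the chain rule, any term containing y contributes a factor of y' = dy/dx when we differentiate it.

Move every term to one side and write the relation as F(x, y) = 0. Term by term,
  d/dx[x^3] = 3x^2
  d/dx[-12xy] = -12x·y' - 12y
  d/dx[-3y^3] = -9y^2·y'

The pieces without y' make up ∂F/∂x and the coefficient of y' is ∂F/∂y:
  ∂F/∂x = 3x^2 - 12y,
  ∂F/∂y = -12x - 9y^2.

Since d/dx[F] = ∂F/∂x + (∂F/∂y)·y' = 0, solve for y':
  (∂F/∂y)·y' = -∂F/∂x
  dy/dx = -(∂F/∂x)/(∂F/∂y) = -(3x^2 - 12y)/(-12x - 9y^2) = (x^2 - 4y)/(4x + 3y^2)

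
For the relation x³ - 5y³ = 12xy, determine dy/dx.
Take d/dx of both sides. Since y is implicitly a function of x, the chain rule attaches a y' = dy/dx factor whenever we differentiate through y.

Set F(x, y) = (left side) − (right side), so the curve is F = 0. Differentiating each term of F:
  d/dx[x^3] = 3x^2
  d/dx[-12xy] = -12x·y' - 12y
  d/dx[-5y^3] = -15y^2·y'

Collecting, the y'-free part is the partial derivative in x and the y' coefficient is the partial derivative in y:
  ∂F/∂x = 3x^2 - 12y
  ∂F/∂y = -12x - 15y^2

so d/dx[F(x, y(x))] = ∂F/∂x + (∂F/∂y)·y' = 0. Rearranging,
  dy/dx = -(∂F/∂x)/(∂F/∂y) = -(3x^2 - 12y)/(-12x - 15y^2) = (x^2 - 4y)/(4x + 5y^2)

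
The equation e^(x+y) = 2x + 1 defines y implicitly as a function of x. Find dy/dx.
Apply d/dx to both sides, remembering that y depends on x. Each occurrence of y therefore brings in a y' = dy/dx via the chain rule.

With F(x, y) equal to the left-hand side minus the right, differentiate F term by term:
  d/dx[-2x] = -2
  d/dx[e^(x + y)] = (y' + 1)·e^(x + y)
  d/dx[-1] = 0
Adding these up, d/dx[F] = 0 becomes
  (e^(x + y) - 2) + (e^(x + y))·y' = 0,
so isolating y',
  dy/dx = -(e^(x + y) - 2)/(e^(x + y)) = 2e^(-x - y) - 1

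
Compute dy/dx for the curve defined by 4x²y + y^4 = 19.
Differentiate both sides with respect to x, treating y as y(x). By the chain rule, any term containing y contributes a factor of y' = dy/dx when we differentiate it.

Move every term to one side and write the relation as F(x, y) = 0. Term by term,
  d/dx[4x^2y] = 4x^2·y' + 8xy
  d/dx[y^4] = 4y^3·y'
  d/dx[-19] = 0

The pieces without y' make up ∂F/∂x and the coefficient of y' is ∂F/∂y:
  ∂F/∂x = 8xy,
  ∂F/∂y = 4x^2 + 4y^3.

Since d/dx[F] = ∂F/∂x + (∂F/∂y)·y' = 0, solve for y':
  (∂F/∂y)·y' = -∂F/∂x
  dy/dx = -(∂F/∂x)/(∂F/∂y) = -(8xy)/(4x^2 + 4y^3) = -2xy/(x^2 + y^3)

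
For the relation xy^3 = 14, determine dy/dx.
Differentiate the relation implicitly: treat y = y(x) and apply the chain rule, so every y-derivative picks up a y' = dy/dx factor.

With everything moved to the left-hand side, differentiate term by term:
  d/dx[xy^3] = 3xy^2·y' + y^3
  d/dx[-14] = 0

Separating the contributions that come from x directly and those that come through y:
  without y':      y^3
  multiplying y':  3xy^2

so (y^3) + (3xy^2)·y' = 0, and therefore
  dy/dx = -(y^3)/(3xy^2) = -y/(3x)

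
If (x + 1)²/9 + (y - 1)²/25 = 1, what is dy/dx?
Apply d/dx to both sides, remembering that y depends on x. Each occurrence of y therefore brings in a y' = dy/dx via the chain rule.

With F(x, y) equal to the left-hand side minus the right, differentiate F term by term:
  d/dx[(x + 1)^2/9] = 2x/9 + 2/9
  d/dx[(y - 1)^2/25] = 2·y'(y - 1)/25
  d/dx[-1] = 0
Adding these up, d/dx[F] = 0 becomes
  (2x/9 + 2/9) + (2y/25 - 2/25)·y' = 0,
so isolating y',
  dy/dx = -(2x/9 + 2/9)/(2y/25 - 2/25)
        = -(2(x + 1)/9)/(2(y - 1)/25) = 25(-x - 1)/(9(y - 1))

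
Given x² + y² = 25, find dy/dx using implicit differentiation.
Differentiate both sides with respect to x, treating y as y(x). By the chain rule, any term containing y contributes a factor of y' = dy/dx when we differentiate it.

Move every term to one side and write the relation as F(x, y) = 0. Term by term,
  d/dx[x^2] = 2x
  d/dx[y^2] = 2y·y'
  d/dx[-25] = 0

The pieces without y' make up ∂F/∂x and the coefficient of y' is ∂F/∂y:
  ∂F/∂x = 2x,
  ∂F/∂y = 2y.

Since d/dx[F] = ∂F/∂x + (∂F/∂y)·y' = 0, solve for y':
  (∂F/∂y)·y' = -∂F/∂x
  dy/dx = -(∂F/∂x)/(∂F/∂y) = -(2x)/(2y) = -x/y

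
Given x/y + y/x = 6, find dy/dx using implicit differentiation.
Differentiate both sides with respect to x, treating y as y(x). By the chain rule, any term containing y contributes a factor of y' = dy/dx when we differentiate it.

Move every term to one side and write the relation as F(x, y) = 0. Term by term,
  d/dx[x/y] = -x·y'/y^2 + 1/y
  d/dx[y/x] = y'/x - y/x^2
  d/dx[-6] = 0

The pieces without y' make up ∂F/∂x and the coefficient of y' is ∂F/∂y:
  ∂F/∂x = 1/y - y/x^2,
  ∂F/∂y = -x/y^2 + 1/x.

Since d/dx[F] = ∂F/∂x + (∂F/∂y)·y' = 0, solve for y':
  (∂F/∂y)·y' = -∂F/∂x
  dy/dx = -(∂F/∂x)/(∂F/∂y) = -(1/y - y/x^2)/(-x/y^2 + 1/x)
        = -((x - y)(x + y)/(x^2y))/(-(x - y)(x + y)/(xy^2)) = y/x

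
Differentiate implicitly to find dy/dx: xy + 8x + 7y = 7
Apply d/dx to both sides, remembering that y depends on x. Each occurrence of y therefore brings in a y' = dy/dx via the chain rule.

With F(x, y) equal to the left-hand side minus the right, differentiate F term by term:
  d/dx[xy] = x·y' + y
  d/dx[8x] = 8
  d/dx[7y] = 7·y'
  d/dx[-7] = 0
Adding these up, d/dx[F] = 0 becomes
  (y + 8) + (x + 7)·y' = 0,
so isolating y',
  dy/dx = -(y + 8)/(x + 7) = (-y - 8)/(x + 7)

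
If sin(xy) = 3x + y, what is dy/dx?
Differentiate both sides with respect to x, treating y as y(x). By the chain rule, any term containing y contributes a factor of y' = dy/dx when we differentiate it.

Move every term to one side and write the relation as F(x, y) = 0. Term by term,
  d/dx[-3x] = -3
  d/dx[-y] = -y'
  d/dx[sin(xy)] = (x·y' + y)·cos(xy)

The pieces without y' make up ∂F/∂x and the coefficient of y' is ∂F/∂y:
  ∂F/∂x = y·cos(xy) - 3,
  ∂F/∂y = x·cos(xy) - 1.

Since d/dx[F] = ∂F/∂x + (∂F/∂y)·y' = 0, solve for y':
  (∂F/∂y)·y' = -∂F/∂x
  dy/dx = -(∂F/∂x)/(∂F/∂y) = -(y·cos(xy) - 3)/(x·cos(xy) - 1) = (-y·cos(xy) + 3)/(x·cos(xy) - 1)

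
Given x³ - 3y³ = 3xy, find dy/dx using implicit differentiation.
Differentiate both sides with respect to x, treating y as y(x). By the chain rule, any term containing y contributes a factor of y' = dy/dx when we differentiate it.

Move every term to one side and write the relation as F(x, y) = 0. Term by term,
  d/dx[x^3] = 3x^2
  d/dx[-3xy] = -3x·y' - 3y
  d/dx[-3y^3] = -9y^2·y'

The pieces without y' make up ∂F/∂x and the coefficient of y' is ∂F/∂y:
  ∂F/∂x = 3x^2 - 3y,
  ∂F/∂y = -3x - 9y^2.

Since d/dx[F] = ∂F/∂x + (∂F/∂y)·y' = 0, solve for y':
  (∂F/∂y)·y' = -∂F/∂x
  dy/dx = -(∂F/∂x)/(∂F/∂y) = -(3x^2 - 3y)/(-3x - 9y^2) = (x^2 - y)/(x + 3y^2)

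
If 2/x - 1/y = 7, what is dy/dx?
Take d/dx of both sides. Since y is implicitly a function of x, the chain rule attaches a y' = dy/dx factor whenever we differentiate through y.

Set F(x, y) = (left side) − (right side), so the curve is F = 0. Differentiating each term of F:
  d/dx[-1/y] = y'/y^2
  d/dx[2/x] = -2/x^2
  d/dx[-7] = 0

Collecting, the y'-free part is the partial derivative in x and the y' coefficient is the partial derivative in y:
  ∂F/∂x = -2/x^2
  ∂F/∂y = y^(-2)

so d/dx[F(x, y(x))] = ∂F/∂x + (∂F/∂y)·y' = 0. Rearranging,
  dy/dx = -(∂F/∂x)/(∂F/∂y) = -(-2/x^2)/(y^(-2)) = 2y^2/x^2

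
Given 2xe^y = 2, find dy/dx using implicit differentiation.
Differentiate the relation implicitly: treat y = y(x) and apply the chain rule, so every y-derivative picks up a y' = dy/dx factor.

With everything moved to the left-hand side, differentiate term by term:
  d/dx[2x·e^(y)] = 2x·y'·e^(y) + 2e^(y)
  d/dx[-2] = 0

Separating the contributions that come from x directly and those that come through y:
  without y':      2e^(y)
  multiplying y':  2x·e^(y)

so (2e^(y)) + (2x·e^(y))·y' = 0, and therefore
  dy/dx = -(2e^(y))/(2x·e^(y)) = -1/x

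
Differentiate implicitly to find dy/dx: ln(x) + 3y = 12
Differentiate both sides with respect to x, treating y as y(x). By the chain rule, any term containing y contributes a factor of y' = dy/dx when we differentiate it.

Move every term to one side and write the relation as F(x, y) = 0. Term by term,
  d/dx[3y] = 3·y'
  d/dx[ln(x)] = 1/x
  d/dx[-12] = 0

The pieces without y' make up ∂F/∂x and the coefficient of y' is ∂F/∂y:
  ∂F/∂x = 1/x,
  ∂F/∂y = 3.

Since d/dx[F] = ∂F/∂x + (∂F/∂y)·y' = 0, solve for y':
  (∂F/∂y)·y' = -∂F/∂x
  dy/dx = -(∂F/∂x)/(∂F/∂y) = -(1/x)/(3) = -1/(3x)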